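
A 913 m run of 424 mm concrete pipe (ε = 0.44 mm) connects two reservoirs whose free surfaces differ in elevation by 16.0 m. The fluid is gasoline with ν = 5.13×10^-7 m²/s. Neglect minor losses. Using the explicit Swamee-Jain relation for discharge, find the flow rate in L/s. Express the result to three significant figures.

Swamee-Jain (Type II): Q = -0.965·√(gD⁵h_f/L)·ln[ε/(3.7D) + √(3.17ν²L/(gD³h_f))]
√(gD⁵h_f/L) = √(9.81·0.424⁵·16.0/913) = 0.04854
ε/(3.7D) = 2.80×10^-4; √(3.17ν²L/(gD³h_f)) = 7.98×10^-6
Q = -0.965·0.04854·ln(2.884×10^-4) = 0.3818 m³/s
Check: V = 2.70 m/s, Re = 2.23×10^6, f = 0.02000, h_f = 16.1 m ≈ 16.0 m ✓

Q ≈ 382 L/s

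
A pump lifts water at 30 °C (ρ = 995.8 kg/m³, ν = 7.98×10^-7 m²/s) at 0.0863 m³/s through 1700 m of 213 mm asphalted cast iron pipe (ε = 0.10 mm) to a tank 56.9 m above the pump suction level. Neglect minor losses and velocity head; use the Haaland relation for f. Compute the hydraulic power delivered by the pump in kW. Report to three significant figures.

P_hyd ≈ 82.6 kW

V = 4Q/(πD²) = 2.422 m/s; Re = 6.46×10^5; ε/D = 4.69×10^-4; f = 0.01719
h_f = f(L/D)V²/2g = 41.03 m
Total head H = z + h_f = 56.9 + 41.03 = 97.93 m
P_hyd = ρgQH = 995.8·9.81·0.0863·97.93 = 82.56 kW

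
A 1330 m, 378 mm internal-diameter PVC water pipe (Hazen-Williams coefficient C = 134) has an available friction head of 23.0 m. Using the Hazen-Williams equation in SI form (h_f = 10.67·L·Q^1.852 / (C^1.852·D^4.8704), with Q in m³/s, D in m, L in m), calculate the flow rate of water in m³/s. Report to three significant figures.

Q ≈ 0.323 m³/s

Rearranging: Q = [h_f·C^1.852·D^4.8704 / (10.67·L)]^(1/1.852)
Q = [23.0·134^1.852·0.378^4.8704 / (10.67·1330)]^0.540 = 0.3231 m³/s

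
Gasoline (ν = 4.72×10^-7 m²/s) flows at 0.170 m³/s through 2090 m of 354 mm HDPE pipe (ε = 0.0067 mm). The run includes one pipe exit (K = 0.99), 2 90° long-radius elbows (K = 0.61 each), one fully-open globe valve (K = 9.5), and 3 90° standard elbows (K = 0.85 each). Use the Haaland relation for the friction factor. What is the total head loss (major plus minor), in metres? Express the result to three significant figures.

H_L ≈ 12.5 m

V = 4Q/(πD²) = 1.727 m/s; V²/2g = 0.1521 m
Re = 1.30×10^6, ε/D = 1.89×10^-5 → f = 0.01152 (Haaland)
Major: h_f = f(L/D)·V²/2g = 0.01152·5904·0.1521 = 10.34 m
Minor: ΣK = 14.3; h_m = ΣK·V²/2g = 2.168 m
Total H_L = 10.34 + 2.168 = 12.51 m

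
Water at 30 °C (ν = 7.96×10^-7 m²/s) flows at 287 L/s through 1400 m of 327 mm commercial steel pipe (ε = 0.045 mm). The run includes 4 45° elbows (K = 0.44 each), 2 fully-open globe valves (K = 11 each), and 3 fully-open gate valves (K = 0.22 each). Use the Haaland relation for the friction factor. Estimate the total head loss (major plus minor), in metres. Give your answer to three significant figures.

H_L ≈ 49.1 m

V = 4Q/(πD²) = 3.417 m/s; V²/2g = 0.5952 m
Re = 1.40×10^6, ε/D = 1.38×10^-4 → f = 0.01357 (Haaland)
Major: h_f = f(L/D)·V²/2g = 0.01357·4281·0.5952 = 34.59 m
Minor: ΣK = 24.4; h_m = ΣK·V²/2g = 14.54 m
Total H_L = 34.59 + 14.54 = 49.12 m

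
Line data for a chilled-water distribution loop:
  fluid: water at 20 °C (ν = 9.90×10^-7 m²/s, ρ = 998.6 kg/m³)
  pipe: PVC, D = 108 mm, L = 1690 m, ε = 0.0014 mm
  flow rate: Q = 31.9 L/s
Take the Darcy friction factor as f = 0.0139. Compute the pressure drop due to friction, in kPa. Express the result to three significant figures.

Δp ≈ 1320 kPa

V = 4Q/(πD²) = 4·0.0319/(π·0.108²) = 3.482 m/s
h_f = f(L/D)V²/(2g) = 0.01390·(1690/0.108)·3.482²/(2·9.81) = 134.4 m
Δp = ρg·h_f = 998.6·9.81·134.4 = 1317 kPa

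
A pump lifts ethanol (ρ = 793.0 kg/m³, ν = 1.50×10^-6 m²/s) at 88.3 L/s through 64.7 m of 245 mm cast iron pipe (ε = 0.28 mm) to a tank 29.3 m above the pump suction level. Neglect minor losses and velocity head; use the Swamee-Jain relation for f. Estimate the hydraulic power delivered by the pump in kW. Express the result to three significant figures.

P_hyd ≈ 20.8 kW

V = 4Q/(πD²) = 1.873 m/s; Re = 3.06×10^5; ε/D = 0.00114; f = 0.02130
h_f = f(L/D)V²/2g = 1.006 m
Total head H = z + h_f = 29.3 + 1.006 = 30.31 m
P_hyd = ρgQH = 793.0·9.81·0.0883·30.31 = 20.82 kW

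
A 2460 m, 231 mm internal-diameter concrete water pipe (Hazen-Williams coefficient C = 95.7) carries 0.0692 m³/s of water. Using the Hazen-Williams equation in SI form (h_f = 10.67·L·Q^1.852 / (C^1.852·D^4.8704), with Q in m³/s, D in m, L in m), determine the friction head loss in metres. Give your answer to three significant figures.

h_f ≈ 50.3 m

h_f = 10.67·2460·0.0692^1.852 / (95.7^1.852·0.231^4.8704) = 50.33 m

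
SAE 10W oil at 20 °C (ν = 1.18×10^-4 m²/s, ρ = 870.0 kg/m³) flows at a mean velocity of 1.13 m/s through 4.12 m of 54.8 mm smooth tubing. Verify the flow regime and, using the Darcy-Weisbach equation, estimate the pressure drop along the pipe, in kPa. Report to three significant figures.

Δp ≈ 5.09 kPa

Re = VD/ν = 1.13·0.05480/1.18×10^-4 = 525 → laminar (Re < 2300)
f = 64/Re = 0.1220
h_f = f(L/D)V²/(2g) = 0.1220·(4.12/0.05480)·1.13²/(2·9.81) = 0.5967 m
Δp = ρg·h_f = 870.0·9.81·0.5967 = 5.093 kPa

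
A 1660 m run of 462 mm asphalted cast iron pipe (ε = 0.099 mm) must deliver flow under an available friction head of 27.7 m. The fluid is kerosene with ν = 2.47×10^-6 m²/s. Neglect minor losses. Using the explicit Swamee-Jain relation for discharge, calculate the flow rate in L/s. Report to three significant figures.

Swamee-Jain (Type II): Q = -0.965·√(gD⁵h_f/L)·ln[ε/(3.7D) + √(3.17ν²L/(gD³h_f))]
√(gD⁵h_f/L) = √(9.81·0.462⁵·27.7/1660) = 0.05870
ε/(3.7D) = 5.79×10^-5; √(3.17ν²L/(gD³h_f)) = 3.46×10^-5
Q = -0.965·0.05870·ln(9.253×10^-5) = 0.5261 m³/s
Check: V = 3.14 m/s, Re = 5.87×10^5, f = 0.01545, h_f = 27.9 m ≈ 27.7 m ✓

Q ≈ 526 L/s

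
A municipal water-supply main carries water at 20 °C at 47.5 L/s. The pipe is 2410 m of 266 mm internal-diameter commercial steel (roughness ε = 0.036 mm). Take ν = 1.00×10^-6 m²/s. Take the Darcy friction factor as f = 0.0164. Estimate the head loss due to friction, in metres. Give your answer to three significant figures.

V = 4Q/(πD²) = 4·0.0475/(π·0.266²) = 0.8548 m/s
h_f = f(L/D)V²/(2g) = 0.01640·(2410/0.266)·0.8548²/(2·9.81) = 5.533 m

h_f ≈ 5.53 m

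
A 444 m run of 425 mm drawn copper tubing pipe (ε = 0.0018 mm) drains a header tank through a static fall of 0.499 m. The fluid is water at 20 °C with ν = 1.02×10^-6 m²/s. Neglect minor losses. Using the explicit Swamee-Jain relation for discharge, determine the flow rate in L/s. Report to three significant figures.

Q ≈ 115 L/s

Swamee-Jain (Type II): Q = -0.965·√(gD⁵h_f/L)·ln[ε/(3.7D) + √(3.17ν²L/(gD³h_f))]
√(gD⁵h_f/L) = √(9.81·0.425⁵·0.499/444) = 0.01236
ε/(3.7D) = 1.14×10^-6; √(3.17ν²L/(gD³h_f)) = 6.24×10^-5
Q = -0.965·0.01236·ln(6.357×10^-5) = 0.1153 m³/s
Check: V = 0.813 m/s, Re = 3.39×10^5, f = 0.01411, h_f = 0.496 m ≈ 0.499 m ✓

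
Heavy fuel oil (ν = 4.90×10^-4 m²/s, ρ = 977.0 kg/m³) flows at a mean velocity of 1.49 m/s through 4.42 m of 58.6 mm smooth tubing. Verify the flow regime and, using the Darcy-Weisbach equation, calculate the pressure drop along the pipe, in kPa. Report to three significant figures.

Δp ≈ 29.4 kPa

Re = VD/ν = 1.49·0.05860/4.90×10^-4 = 178 → laminar (Re < 2300)
f = 64/Re = 0.3592
h_f = f(L/D)V²/(2g) = 0.3592·(4.42/0.05860)·1.49²/(2·9.81) = 3.065 m
Δp = ρg·h_f = 977.0·9.81·3.065 = 29.38 kPa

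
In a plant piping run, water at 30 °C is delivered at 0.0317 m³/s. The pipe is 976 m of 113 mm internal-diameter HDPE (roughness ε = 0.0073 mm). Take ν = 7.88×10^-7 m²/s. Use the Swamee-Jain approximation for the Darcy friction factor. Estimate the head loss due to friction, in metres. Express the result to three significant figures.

V = 4Q/(πD²) = 4·0.0317/(π·0.113²) = 3.161 m/s
Re = VD/ν = 3.161·0.113/7.88×10^-7 = 4.53×10^5 → turbulent
ε/D = 0.0073/113 = 6.46×10^-5
Swamee-Jain: f = 0.01422
h_f = f(L/D)V²/(2g) = 0.01422·(976/0.113)·3.161²/(2·9.81) = 62.53 m

h_f ≈ 62.5 m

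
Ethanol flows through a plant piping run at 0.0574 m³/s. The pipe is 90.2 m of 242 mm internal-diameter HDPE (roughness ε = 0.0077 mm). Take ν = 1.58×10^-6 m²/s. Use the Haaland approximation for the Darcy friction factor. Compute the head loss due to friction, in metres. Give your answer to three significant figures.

h_f ≈ 0.469 m

V = 4Q/(πD²) = 4·0.0574/(π·0.242²) = 1.248 m/s
Re = VD/ν = 1.248·0.242/1.58×10^-6 = 1.91×10^5 → turbulent
ε/D = 0.0077/242 = 3.18×10^-5
Haaland: f = 0.01584
h_f = f(L/D)V²/(2g) = 0.01584·(90.2/0.242)·1.248²/(2·9.81) = 0.4685 m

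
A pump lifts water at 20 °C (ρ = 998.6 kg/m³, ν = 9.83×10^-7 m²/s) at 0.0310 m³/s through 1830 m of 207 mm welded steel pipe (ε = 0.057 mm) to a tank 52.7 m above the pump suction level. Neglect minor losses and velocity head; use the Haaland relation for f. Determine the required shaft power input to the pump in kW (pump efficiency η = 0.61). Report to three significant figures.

P_shaft ≈ 29.6 kW

V = 4Q/(πD²) = 0.9212 m/s; Re = 1.94×10^5; ε/D = 2.75×10^-4; f = 0.01742
h_f = f(L/D)V²/2g = 6.659 m
Total head H = z + h_f = 52.7 + 6.659 = 59.36 m
P_hyd = ρgQH = 998.6·9.81·0.0310·59.36 = 18.03 kW
P_shaft = P_hyd/η = 18.03/0.61 = 29.55 kW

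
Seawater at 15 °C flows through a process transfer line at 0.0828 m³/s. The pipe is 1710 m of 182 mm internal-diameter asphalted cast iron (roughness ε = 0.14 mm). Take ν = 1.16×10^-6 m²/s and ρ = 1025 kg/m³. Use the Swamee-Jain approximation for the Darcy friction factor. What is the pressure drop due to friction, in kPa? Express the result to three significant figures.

V = 4Q/(πD²) = 4·0.0828/(π·0.182²) = 3.183 m/s
Re = VD/ν = 3.183·0.182/1.16×10^-6 = 4.99×10^5 → turbulent
ε/D = 0.14/182 = 7.69×10^-4
Swamee-Jain: f = 0.01928
h_f = f(L/D)V²/(2g) = 0.01928·(1710/0.182)·3.183²/(2·9.81) = 93.52 m
Δp = ρg·h_f = 1025·9.81·93.52 = 940.4 kPa

Δp ≈ 940 kPa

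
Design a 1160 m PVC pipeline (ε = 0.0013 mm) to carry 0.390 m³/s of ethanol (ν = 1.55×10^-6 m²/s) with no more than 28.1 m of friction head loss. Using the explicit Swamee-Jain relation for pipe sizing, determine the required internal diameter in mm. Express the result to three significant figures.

D ≈ 366 mm

Swamee-Jain (Type III): D = 0.66·[ε^1.25·(LQ²/(gh_f))^4.75 + ν·Q^9.4·(L/(gh_f))^5.2]^0.04
LQ²/(gh_f) = 0.6400; L/(gh_f) = 4.208
Term 1 = ε^1.25·(…)^4.75 = 5.27×10^-9; Term 2 = ν·Q^9.4·(…)^5.2 = 3.90×10^-7
D = 0.66·(5.27×10^-9 + 3.90×10^-7)^0.04 = 0.3660 m = 366 mm
Check: V = 3.71 m/s, Re = 8.75×10^5, f = 0.01195, h_f = 26.5 m ≈ 28.1 m ✓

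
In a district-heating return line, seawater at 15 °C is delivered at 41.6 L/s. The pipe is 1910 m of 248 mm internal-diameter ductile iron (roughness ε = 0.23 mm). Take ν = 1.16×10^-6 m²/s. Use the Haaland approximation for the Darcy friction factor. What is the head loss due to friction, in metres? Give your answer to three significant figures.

V = 4Q/(πD²) = 4·0.0416/(π·0.248²) = 0.8612 m/s
Re = VD/ν = 0.8612·0.248/1.16×10^-6 = 1.84×10^5 → turbulent
ε/D = 0.23/248 = 9.27×10^-4
Haaland: f = 0.02072
h_f = f(L/D)V²/(2g) = 0.02072·(1910/0.248)·0.8612²/(2·9.81) = 6.032 m

h_f ≈ 6.03 m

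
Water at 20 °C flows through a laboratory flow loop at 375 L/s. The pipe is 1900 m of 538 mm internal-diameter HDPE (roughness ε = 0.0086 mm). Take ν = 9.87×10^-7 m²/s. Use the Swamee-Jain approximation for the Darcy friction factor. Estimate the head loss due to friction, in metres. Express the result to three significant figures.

h_f ≈ 5.97 m

V = 4Q/(πD²) = 4·0.375/(π·0.538²) = 1.650 m/s
Re = VD/ν = 1.650·0.538/9.87×10^-7 = 8.99×10^5 → turbulent
ε/D = 0.0086/538 = 1.60×10^-5
Swamee-Jain: f = 0.01218
h_f = f(L/D)V²/(2g) = 0.01218·(1900/0.538)·1.650²/(2·9.81) = 5.965 m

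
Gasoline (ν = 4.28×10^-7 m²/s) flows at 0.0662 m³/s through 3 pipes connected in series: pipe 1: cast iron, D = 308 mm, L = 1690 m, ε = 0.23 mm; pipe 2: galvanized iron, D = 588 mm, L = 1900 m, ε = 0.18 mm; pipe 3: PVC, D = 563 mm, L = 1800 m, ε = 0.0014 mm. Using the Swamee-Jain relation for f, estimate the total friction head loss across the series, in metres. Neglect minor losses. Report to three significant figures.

H ≈ 4.52 m

Pipe 1: V = 0.8885 m/s, Re = 6.39×10^5, ε/D = 7.47×10^-4, f = 0.01900, h_1 = f(L/D)V²/2g = 4.196 m
Pipe 2: V = 0.2438 m/s, Re = 3.35×10^5, ε/D = 3.06×10^-4, f = 0.01694, h_2 = f(L/D)V²/2g = 0.1658 m
Pipe 3: V = 0.2659 m/s, Re = 3.50×10^5, ε/D = 2.49×10^-6, f = 0.01400, h_3 = f(L/D)V²/2g = 0.1613 m
Series → Q common, losses add: H = Σh = 4.523 m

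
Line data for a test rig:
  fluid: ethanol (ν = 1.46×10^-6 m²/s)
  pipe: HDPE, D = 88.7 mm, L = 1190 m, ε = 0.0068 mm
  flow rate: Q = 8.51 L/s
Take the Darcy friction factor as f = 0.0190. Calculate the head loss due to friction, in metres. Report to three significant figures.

V = 4Q/(πD²) = 4·0.00851/(π·0.0887²) = 1.377 m/s
h_f = f(L/D)V²/(2g) = 0.01900·(1190/0.0887)·1.377²/(2·9.81) = 24.64 m

h_f ≈ 24.6 m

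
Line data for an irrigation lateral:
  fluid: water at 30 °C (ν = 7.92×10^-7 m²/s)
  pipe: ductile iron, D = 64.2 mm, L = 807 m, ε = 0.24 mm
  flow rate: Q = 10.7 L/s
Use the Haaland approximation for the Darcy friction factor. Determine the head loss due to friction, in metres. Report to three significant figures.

V = 4Q/(πD²) = 4·0.0107/(π·0.0642²) = 3.305 m/s
Re = VD/ν = 3.305·0.0642/7.92×10^-7 = 2.68×10^5 → turbulent
ε/D = 0.24/64.2 = 0.00374
Haaland: f = 0.02831
h_f = f(L/D)V²/(2g) = 0.02831·(807/0.0642)·3.305²/(2·9.81) = 198.1 m

h_f ≈ 198 m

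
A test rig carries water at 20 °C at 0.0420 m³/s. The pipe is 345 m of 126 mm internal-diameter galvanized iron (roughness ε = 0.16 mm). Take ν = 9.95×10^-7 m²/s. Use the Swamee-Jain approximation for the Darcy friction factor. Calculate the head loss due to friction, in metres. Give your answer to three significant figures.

V = 4Q/(πD²) = 4·0.0420/(π·0.126²) = 3.368 m/s
Re = VD/ν = 3.368·0.126/9.95×10^-7 = 4.27×10^5 → turbulent
ε/D = 0.16/126 = 0.00127
Swamee-Jain: f = 0.02155
h_f = f(L/D)V²/(2g) = 0.02155·(345/0.126)·3.368²/(2·9.81) = 34.12 m

h_f ≈ 34.1 m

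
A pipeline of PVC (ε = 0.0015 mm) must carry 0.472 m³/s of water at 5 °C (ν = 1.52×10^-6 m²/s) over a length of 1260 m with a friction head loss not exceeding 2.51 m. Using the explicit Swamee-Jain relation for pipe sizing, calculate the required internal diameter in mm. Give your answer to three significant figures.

D ≈ 660 mm

Swamee-Jain (Type III): D = 0.66·[ε^1.25·(LQ²/(gh_f))^4.75 + ν·Q^9.4·(L/(gh_f))^5.2]^0.04
LQ²/(gh_f) = 11.40; L/(gh_f) = 51.17
Term 1 = ε^1.25·(…)^4.75 = 0.00550; Term 2 = ν·Q^9.4·(…)^5.2 = 1.01
D = 0.66·(0.00550 + 1.01)^0.04 = 0.6604 m = 660 mm
Check: V = 1.38 m/s, Re = 5.99×10^5, f = 0.01272, h_f = 2.35 m ≈ 2.51 m ✓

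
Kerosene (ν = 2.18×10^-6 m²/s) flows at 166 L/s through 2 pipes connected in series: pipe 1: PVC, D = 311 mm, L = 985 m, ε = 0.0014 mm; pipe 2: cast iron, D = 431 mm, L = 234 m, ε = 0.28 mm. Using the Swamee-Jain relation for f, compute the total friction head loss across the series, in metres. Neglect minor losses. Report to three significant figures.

Pipe 1: V = 2.185 m/s, Re = 3.12×10^5, ε/D = 4.50×10^-6, f = 0.01433, h_1 = f(L/D)V²/2g = 11.04 m
Pipe 2: V = 1.138 m/s, Re = 2.25×10^5, ε/D = 6.50×10^-4, f = 0.01951, h_2 = f(L/D)V²/2g = 0.6988 m
Series → Q common, losses add: H = Σh = 11.74 m

H ≈ 11.7 m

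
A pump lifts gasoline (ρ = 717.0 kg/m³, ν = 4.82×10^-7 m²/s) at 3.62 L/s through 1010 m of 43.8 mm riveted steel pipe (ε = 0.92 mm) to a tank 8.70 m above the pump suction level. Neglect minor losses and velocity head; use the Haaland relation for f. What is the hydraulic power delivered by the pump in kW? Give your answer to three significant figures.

V = 4Q/(πD²) = 2.403 m/s; Re = 2.18×10^5; ε/D = 0.0210; f = 0.04983
h_f = f(L/D)V²/2g = 338.1 m
Total head H = z + h_f = 8.70 + 338.1 = 346.8 m
P_hyd = ρgQH = 717.0·9.81·0.00362·346.8 = 8.829 kW

P_hyd ≈ 8.83 kW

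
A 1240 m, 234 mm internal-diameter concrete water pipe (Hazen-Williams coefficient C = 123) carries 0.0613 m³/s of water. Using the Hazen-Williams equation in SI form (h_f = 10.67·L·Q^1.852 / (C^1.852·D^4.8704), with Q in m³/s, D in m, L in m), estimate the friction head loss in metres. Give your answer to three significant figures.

h_f ≈ 12.0 m

h_f = 10.67·1240·0.0613^1.852 / (123^1.852·0.234^4.8704) = 11.96 m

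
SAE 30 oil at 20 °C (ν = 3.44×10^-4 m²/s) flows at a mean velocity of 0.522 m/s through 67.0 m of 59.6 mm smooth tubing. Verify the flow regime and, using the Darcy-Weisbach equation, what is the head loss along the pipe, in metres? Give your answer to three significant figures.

h_f ≈ 11.0 m

Re = VD/ν = 0.522·0.05960/3.44×10^-4 = 90.4 → laminar (Re < 2300)
f = 64/Re = 0.7077
h_f = f(L/D)V²/(2g) = 0.7077·(67.0/0.05960)·0.522²/(2·9.81) = 11.05 m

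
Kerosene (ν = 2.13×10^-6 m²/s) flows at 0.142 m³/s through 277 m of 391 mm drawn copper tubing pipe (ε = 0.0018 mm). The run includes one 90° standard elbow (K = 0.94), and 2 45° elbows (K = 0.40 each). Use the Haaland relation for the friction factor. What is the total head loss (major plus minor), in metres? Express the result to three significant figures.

V = 4Q/(πD²) = 1.183 m/s; V²/2g = 0.07128 m
Re = 2.17×10^5, ε/D = 4.60×10^-6 → f = 0.01528 (Haaland)
Major: h_f = f(L/D)·V²/2g = 0.01528·708.4·0.07128 = 0.7718 m
Minor: ΣK = 1.74; h_m = ΣK·V²/2g = 0.1240 m
Total H_L = 0.7718 + 0.1240 = 0.8958 m

H_L ≈ 0.896 m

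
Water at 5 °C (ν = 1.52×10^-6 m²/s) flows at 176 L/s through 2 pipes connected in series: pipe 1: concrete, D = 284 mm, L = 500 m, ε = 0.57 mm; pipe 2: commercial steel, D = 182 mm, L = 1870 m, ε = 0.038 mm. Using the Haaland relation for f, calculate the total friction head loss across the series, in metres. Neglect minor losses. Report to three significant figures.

H ≈ 373 m

Pipe 1: V = 2.778 m/s, Re = 5.19×10^5, ε/D = 0.00201, f = 0.02380, h_1 = f(L/D)V²/2g = 16.48 m
Pipe 2: V = 6.765 m/s, Re = 8.10×10^5, ε/D = 2.09×10^-4, f = 0.01487, h_2 = f(L/D)V²/2g = 356.3 m
Series → Q common, losses add: H = Σh = 372.8 m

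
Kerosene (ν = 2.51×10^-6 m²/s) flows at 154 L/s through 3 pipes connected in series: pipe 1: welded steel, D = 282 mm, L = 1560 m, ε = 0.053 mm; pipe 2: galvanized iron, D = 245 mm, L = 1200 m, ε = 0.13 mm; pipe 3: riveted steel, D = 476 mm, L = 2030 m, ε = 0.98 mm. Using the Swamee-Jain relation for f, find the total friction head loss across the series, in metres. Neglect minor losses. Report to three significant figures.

H ≈ 81.2 m

Pipe 1: V = 2.466 m/s, Re = 2.77×10^5, ε/D = 1.88×10^-4, f = 0.01636, h_1 = f(L/D)V²/2g = 28.05 m
Pipe 2: V = 3.267 m/s, Re = 3.19×10^5, ε/D = 5.31×10^-4, f = 0.01843, h_2 = f(L/D)V²/2g = 49.09 m
Pipe 3: V = 0.8654 m/s, Re = 1.64×10^5, ε/D = 0.00206, f = 0.02484, h_3 = f(L/D)V²/2g = 4.044 m
Series → Q common, losses add: H = Σh = 81.18 m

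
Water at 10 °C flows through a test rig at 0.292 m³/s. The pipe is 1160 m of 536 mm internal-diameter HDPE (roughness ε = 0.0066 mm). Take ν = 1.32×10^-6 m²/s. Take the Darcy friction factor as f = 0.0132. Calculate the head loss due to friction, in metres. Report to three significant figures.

h_f ≈ 2.44 m

V = 4Q/(πD²) = 4·0.292/(π·0.536²) = 1.294 m/s
h_f = f(L/D)V²/(2g) = 0.01320·(1160/0.536)·1.294²/(2·9.81) = 2.438 m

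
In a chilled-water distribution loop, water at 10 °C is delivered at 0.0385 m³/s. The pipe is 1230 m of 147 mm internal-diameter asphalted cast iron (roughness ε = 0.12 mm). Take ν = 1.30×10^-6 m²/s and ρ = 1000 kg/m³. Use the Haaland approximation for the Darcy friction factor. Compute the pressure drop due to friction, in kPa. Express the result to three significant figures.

Δp ≈ 428 kPa

V = 4Q/(πD²) = 4·0.0385/(π·0.147²) = 2.268 m/s
Re = VD/ν = 2.268·0.147/1.30×10^-6 = 2.57×10^5 → turbulent
ε/D = 0.12/147 = 8.16×10^-4
Haaland: f = 0.01986
h_f = f(L/D)V²/(2g) = 0.01986·(1230/0.147)·2.268²/(2·9.81) = 43.59 m
Δp = ρg·h_f = 1000·9.81·43.59 = 427.6 kPa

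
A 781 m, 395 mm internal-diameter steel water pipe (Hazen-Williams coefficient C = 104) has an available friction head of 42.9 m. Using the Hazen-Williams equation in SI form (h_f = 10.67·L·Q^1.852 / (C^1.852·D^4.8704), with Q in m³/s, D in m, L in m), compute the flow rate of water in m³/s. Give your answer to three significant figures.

Rearranging: Q = [h_f·C^1.852·D^4.8704 / (10.67·L)]^(1/1.852)
Q = [42.9·104^1.852·0.395^4.8704 / (10.67·781)]^0.540 = 0.5255 m³/s

Q ≈ 0.525 m³/s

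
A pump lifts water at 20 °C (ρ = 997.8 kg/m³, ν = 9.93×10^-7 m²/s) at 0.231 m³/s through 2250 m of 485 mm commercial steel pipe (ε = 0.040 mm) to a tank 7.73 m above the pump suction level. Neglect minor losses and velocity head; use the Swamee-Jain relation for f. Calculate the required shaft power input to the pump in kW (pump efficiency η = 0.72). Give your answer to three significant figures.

P_shaft ≈ 40.4 kW

V = 4Q/(πD²) = 1.250 m/s; Re = 6.11×10^5; ε/D = 8.25×10^-5; f = 0.01392
h_f = f(L/D)V²/2g = 5.147 m
Total head H = z + h_f = 7.73 + 5.147 = 12.88 m
P_hyd = ρgQH = 997.8·9.81·0.231·12.88 = 29.12 kW
P_shaft = P_hyd/η = 29.12/0.72 = 40.44 kW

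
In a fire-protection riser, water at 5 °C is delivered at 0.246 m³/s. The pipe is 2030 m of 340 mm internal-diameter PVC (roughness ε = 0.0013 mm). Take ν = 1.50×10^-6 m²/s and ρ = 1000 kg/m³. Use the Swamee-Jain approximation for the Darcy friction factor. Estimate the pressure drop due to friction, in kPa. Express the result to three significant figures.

Δp ≈ 278 kPa

V = 4Q/(πD²) = 4·0.246/(π·0.340²) = 2.709 m/s
Re = VD/ν = 2.709·0.340/1.50×10^-6 = 6.14×10^5 → turbulent
ε/D = 0.0013/340 = 3.82×10^-6
Swamee-Jain: f = 0.01269
h_f = f(L/D)V²/(2g) = 0.01269·(2030/0.340)·2.709²/(2·9.81) = 28.36 m
Δp = ρg·h_f = 1000·9.81·28.36 = 278.2 kPa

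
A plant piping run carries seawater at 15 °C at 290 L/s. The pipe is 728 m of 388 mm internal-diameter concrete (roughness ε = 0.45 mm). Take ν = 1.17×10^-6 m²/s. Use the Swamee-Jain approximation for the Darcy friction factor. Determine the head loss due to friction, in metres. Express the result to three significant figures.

h_f ≈ 12.0 m

V = 4Q/(πD²) = 4·0.290/(π·0.388²) = 2.453 m/s
Re = VD/ν = 2.453·0.388/1.17×10^-6 = 8.13×10^5 → turbulent
ε/D = 0.45/388 = 0.00116
Swamee-Jain: f = 0.02080
h_f = f(L/D)V²/(2g) = 0.02080·(728/0.388)·2.453²/(2·9.81) = 11.96 m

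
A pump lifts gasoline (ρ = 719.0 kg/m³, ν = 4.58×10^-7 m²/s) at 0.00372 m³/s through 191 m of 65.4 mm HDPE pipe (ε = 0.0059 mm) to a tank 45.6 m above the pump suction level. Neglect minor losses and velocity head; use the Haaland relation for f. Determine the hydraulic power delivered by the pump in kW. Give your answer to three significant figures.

V = 4Q/(πD²) = 1.107 m/s; Re = 1.58×10^5; ε/D = 9.02×10^-5; f = 0.01677
h_f = f(L/D)V²/2g = 3.060 m
Total head H = z + h_f = 45.6 + 3.060 = 48.66 m
P_hyd = ρgQH = 719.0·9.81·0.00372·48.66 = 1.277 kW

P_hyd ≈ 1.28 kW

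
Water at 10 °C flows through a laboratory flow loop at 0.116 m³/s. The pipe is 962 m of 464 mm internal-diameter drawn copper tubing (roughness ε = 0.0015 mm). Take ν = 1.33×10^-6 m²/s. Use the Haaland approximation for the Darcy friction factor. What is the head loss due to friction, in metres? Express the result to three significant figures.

h_f ≈ 0.746 m

V = 4Q/(πD²) = 4·0.116/(π·0.464²) = 0.6860 m/s
Re = VD/ν = 0.6860·0.464/1.33×10^-6 = 2.39×10^5 → turbulent
ε/D = 0.0015/464 = 3.23×10^-6
Haaland: f = 0.01499
h_f = f(L/D)V²/(2g) = 0.01499·(962/0.464)·0.6860²/(2·9.81) = 0.7456 m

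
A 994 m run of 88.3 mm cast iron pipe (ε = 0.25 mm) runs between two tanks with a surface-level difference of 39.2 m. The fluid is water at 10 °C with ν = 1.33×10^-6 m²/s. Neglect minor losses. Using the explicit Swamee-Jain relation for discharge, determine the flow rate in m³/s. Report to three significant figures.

Q ≈ 0.00974 m³/s

Swamee-Jain (Type II): Q = -0.965·√(gD⁵h_f/L)·ln[ε/(3.7D) + √(3.17ν²L/(gD³h_f))]
√(gD⁵h_f/L) = √(9.81·0.0883⁵·39.2/994) = 0.001441
ε/(3.7D) = 7.65×10^-4; √(3.17ν²L/(gD³h_f)) = 1.45×10^-4
Q = -0.965·0.001441·ln(9.103×10^-4) = 0.009737 m³/s
Check: V = 1.59 m/s, Re = 1.06×10^5, f = 0.02727, h_f = 39.6 m ≈ 39.2 m ✓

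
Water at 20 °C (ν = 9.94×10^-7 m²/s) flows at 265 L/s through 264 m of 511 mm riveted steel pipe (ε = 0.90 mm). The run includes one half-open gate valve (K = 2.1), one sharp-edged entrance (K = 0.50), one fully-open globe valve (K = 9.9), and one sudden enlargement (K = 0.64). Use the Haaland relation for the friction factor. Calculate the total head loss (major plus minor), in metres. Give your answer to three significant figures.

H_L ≈ 2.13 m

V = 4Q/(πD²) = 1.292 m/s; V²/2g = 0.08510 m
Re = 6.64×10^5, ε/D = 0.00176 → f = 0.02296 (Haaland)
Major: h_f = f(L/D)·V²/2g = 0.02296·516.6·0.08510 = 1.009 m
Minor: ΣK = 13.1; h_m = ΣK·V²/2g = 1.118 m
Total H_L = 1.009 + 1.118 = 2.128 m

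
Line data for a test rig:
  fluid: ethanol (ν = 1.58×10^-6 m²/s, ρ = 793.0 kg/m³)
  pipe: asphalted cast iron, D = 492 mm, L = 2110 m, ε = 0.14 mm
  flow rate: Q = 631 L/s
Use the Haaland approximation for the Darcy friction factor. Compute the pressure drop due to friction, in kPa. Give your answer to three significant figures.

V = 4Q/(πD²) = 4·0.631/(π·0.492²) = 3.319 m/s
Re = VD/ν = 3.319·0.492/1.58×10^-6 = 1.03×10^6 → turbulent
ε/D = 0.14/492 = 2.85×10^-4
Haaland: f = 0.01544
h_f = f(L/D)V²/(2g) = 0.01544·(2110/0.492)·3.319²/(2·9.81) = 37.18 m
Δp = ρg·h_f = 793.0·9.81·37.18 = 289.2 kPa

Δp ≈ 289 kPa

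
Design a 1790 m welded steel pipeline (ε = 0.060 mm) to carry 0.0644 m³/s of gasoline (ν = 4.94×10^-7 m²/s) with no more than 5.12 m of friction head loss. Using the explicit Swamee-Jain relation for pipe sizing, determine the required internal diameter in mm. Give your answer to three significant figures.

Swamee-Jain (Type III): D = 0.66·[ε^1.25·(LQ²/(gh_f))^4.75 + ν·Q^9.4·(L/(gh_f))^5.2]^0.04
LQ²/(gh_f) = 0.1478; L/(gh_f) = 35.64
Term 1 = ε^1.25·(…)^4.75 = 6.01×10^-10; Term 2 = ν·Q^9.4·(…)^5.2 = 3.69×10^-10
D = 0.66·(6.01×10^-10 + 3.69×10^-10)^0.04 = 0.2877 m = 288 mm
Check: V = 0.990 m/s, Re = 5.77×10^5, f = 0.01541, h_f = 4.79 m ≈ 5.12 m ✓

D ≈ 288 mm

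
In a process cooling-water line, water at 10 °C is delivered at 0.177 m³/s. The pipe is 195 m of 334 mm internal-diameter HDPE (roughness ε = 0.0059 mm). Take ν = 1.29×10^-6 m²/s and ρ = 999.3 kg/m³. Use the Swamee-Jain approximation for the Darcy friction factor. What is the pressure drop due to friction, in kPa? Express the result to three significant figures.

V = 4Q/(πD²) = 4·0.177/(π·0.334²) = 2.020 m/s
Re = VD/ν = 2.020·0.334/1.29×10^-6 = 5.23×10^5 → turbulent
ε/D = 0.0059/334 = 1.77×10^-5
Swamee-Jain: f = 0.01327
h_f = f(L/D)V²/(2g) = 0.01327·(195/0.334)·2.020²/(2·9.81) = 1.612 m
Δp = ρg·h_f = 999.3·9.81·1.612 = 15.80 kPa

Δp ≈ 15.8 kPa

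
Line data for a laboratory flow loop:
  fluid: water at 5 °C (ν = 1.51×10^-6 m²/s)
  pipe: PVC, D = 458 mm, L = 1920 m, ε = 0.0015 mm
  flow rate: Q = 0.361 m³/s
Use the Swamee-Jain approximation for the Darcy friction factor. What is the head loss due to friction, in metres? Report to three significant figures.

V = 4Q/(πD²) = 4·0.361/(π·0.458²) = 2.191 m/s
Re = VD/ν = 2.191·0.458/1.51×10^-6 = 6.65×10^5 → turbulent
ε/D = 0.0015/458 = 3.28×10^-6
Swamee-Jain: f = 0.01251
h_f = f(L/D)V²/(2g) = 0.01251·(1920/0.458)·2.191²/(2·9.81) = 12.84 m

h_f ≈ 12.8 m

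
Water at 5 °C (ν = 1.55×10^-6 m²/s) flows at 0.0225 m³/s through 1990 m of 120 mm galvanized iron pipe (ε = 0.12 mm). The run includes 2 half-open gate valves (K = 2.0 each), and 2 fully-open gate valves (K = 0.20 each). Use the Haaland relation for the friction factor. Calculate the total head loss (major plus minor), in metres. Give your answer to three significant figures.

V = 4Q/(πD²) = 1.989 m/s; V²/2g = 0.2017 m
Re = 1.54×10^5, ε/D = 0.00100 → f = 0.02124 (Haaland)
Major: h_f = f(L/D)·V²/2g = 0.02124·16583·0.2017 = 71.06 m
Minor: ΣK = 4.40; h_m = ΣK·V²/2g = 0.8876 m
Total H_L = 71.06 + 0.8876 = 71.95 m

H_L ≈ 72.0 m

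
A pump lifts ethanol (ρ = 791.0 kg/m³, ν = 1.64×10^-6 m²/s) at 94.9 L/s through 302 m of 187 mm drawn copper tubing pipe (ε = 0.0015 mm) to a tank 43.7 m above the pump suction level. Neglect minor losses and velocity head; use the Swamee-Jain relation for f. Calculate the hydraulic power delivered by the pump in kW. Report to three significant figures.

P_hyd ≈ 42.2 kW

V = 4Q/(πD²) = 3.455 m/s; Re = 3.94×10^5; ε/D = 8.02×10^-6; f = 0.01378
h_f = f(L/D)V²/2g = 13.54 m
Total head H = z + h_f = 43.7 + 13.54 = 57.24 m
P_hyd = ρgQH = 791.0·9.81·0.0949·57.24 = 42.15 kW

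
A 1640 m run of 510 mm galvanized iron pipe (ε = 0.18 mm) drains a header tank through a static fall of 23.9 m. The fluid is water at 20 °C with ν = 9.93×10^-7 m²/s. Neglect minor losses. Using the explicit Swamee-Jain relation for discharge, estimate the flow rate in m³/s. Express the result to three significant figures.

Swamee-Jain (Type II): Q = -0.965·√(gD⁵h_f/L)·ln[ε/(3.7D) + √(3.17ν²L/(gD³h_f))]
√(gD⁵h_f/L) = √(9.81·0.510⁵·23.9/1640) = 0.07023
ε/(3.7D) = 9.54×10^-5; √(3.17ν²L/(gD³h_f)) = 1.28×10^-5
Q = -0.965·0.07023·ln(1.082×10^-4) = 0.6189 m³/s
Check: V = 3.03 m/s, Re = 1.56×10^6, f = 0.01598, h_f = 24.0 m ≈ 23.9 m ✓

Q ≈ 0.619 m³/s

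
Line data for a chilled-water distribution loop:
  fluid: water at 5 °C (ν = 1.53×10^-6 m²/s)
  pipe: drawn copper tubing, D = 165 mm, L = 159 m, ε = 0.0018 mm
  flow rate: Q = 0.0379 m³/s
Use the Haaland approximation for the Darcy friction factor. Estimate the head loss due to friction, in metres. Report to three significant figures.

h_f ≈ 2.42 m

V = 4Q/(πD²) = 4·0.0379/(π·0.165²) = 1.772 m/s
Re = VD/ν = 1.772·0.165/1.53×10^-6 = 1.91×10^5 → turbulent
ε/D = 0.0018/165 = 1.09×10^-5
Haaland: f = 0.01570
h_f = f(L/D)V²/(2g) = 0.01570·(159/0.165)·1.772²/(2·9.81) = 2.423 m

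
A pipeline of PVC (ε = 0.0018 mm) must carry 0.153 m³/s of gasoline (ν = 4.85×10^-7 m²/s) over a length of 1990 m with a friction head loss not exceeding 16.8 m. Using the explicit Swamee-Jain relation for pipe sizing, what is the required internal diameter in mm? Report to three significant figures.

Swamee-Jain (Type III): D = 0.66·[ε^1.25·(LQ²/(gh_f))^4.75 + ν·Q^9.4·(L/(gh_f))^5.2]^0.04
LQ²/(gh_f) = 0.2827; L/(gh_f) = 12.07
Term 1 = ε^1.25·(…)^4.75 = 1.63×10^-10; Term 2 = ν·Q^9.4·(…)^5.2 = 4.44×10^-9
D = 0.66·(1.63×10^-10 + 4.44×10^-9)^0.04 = 0.3062 m = 306 mm
Check: V = 2.08 m/s, Re = 1.31×10^6, f = 0.01127, h_f = 16.1 m ≈ 16.8 m ✓

D ≈ 306 mm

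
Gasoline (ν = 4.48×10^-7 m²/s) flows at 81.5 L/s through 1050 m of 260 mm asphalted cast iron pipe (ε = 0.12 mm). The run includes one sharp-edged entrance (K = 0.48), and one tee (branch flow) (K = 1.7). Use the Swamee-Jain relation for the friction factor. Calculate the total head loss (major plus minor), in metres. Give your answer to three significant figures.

V = 4Q/(πD²) = 1.535 m/s; V²/2g = 0.1201 m
Re = 8.91×10^5, ε/D = 4.62×10^-4 → f = 0.01710 (Swamee-Jain)
Major: h_f = f(L/D)·V²/2g = 0.01710·4038·0.1201 = 8.294 m
Minor: ΣK = 2.18; h_m = ΣK·V²/2g = 0.2618 m
Total H_L = 8.294 + 0.2618 = 8.555 m

H_L ≈ 8.56 m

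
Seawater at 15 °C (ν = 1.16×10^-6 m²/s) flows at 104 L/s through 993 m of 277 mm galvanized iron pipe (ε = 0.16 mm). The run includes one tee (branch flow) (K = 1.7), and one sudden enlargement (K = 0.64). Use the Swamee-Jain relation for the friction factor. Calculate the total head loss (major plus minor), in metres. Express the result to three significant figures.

H_L ≈ 10.4 m

V = 4Q/(πD²) = 1.726 m/s; V²/2g = 0.1518 m
Re = 4.12×10^5, ε/D = 5.78×10^-4 → f = 0.01842 (Swamee-Jain)
Major: h_f = f(L/D)·V²/2g = 0.01842·3585·0.1518 = 10.02 m
Minor: ΣK = 2.34; h_m = ΣK·V²/2g = 0.3552 m
Total H_L = 10.02 + 0.3552 = 10.38 m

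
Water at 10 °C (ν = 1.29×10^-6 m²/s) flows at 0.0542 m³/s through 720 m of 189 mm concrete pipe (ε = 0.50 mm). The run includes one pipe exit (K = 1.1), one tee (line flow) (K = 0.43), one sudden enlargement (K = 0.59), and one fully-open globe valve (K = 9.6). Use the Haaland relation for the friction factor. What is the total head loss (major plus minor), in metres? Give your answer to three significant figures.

H_L ≈ 20.9 m

V = 4Q/(πD²) = 1.932 m/s; V²/2g = 0.1902 m
Re = 2.83×10^5, ε/D = 0.00265 → f = 0.02578 (Haaland)
Major: h_f = f(L/D)·V²/2g = 0.02578·3810·0.1902 = 18.68 m
Minor: ΣK = 11.7; h_m = ΣK·V²/2g = 2.229 m
Total H_L = 18.68 + 2.229 = 20.91 m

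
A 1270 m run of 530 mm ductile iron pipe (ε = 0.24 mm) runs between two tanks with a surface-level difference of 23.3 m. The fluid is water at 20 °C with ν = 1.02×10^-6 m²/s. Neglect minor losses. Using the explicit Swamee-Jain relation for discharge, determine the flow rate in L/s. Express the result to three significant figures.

Q ≈ 747 L/s

Swamee-Jain (Type II): Q = -0.965·√(gD⁵h_f/L)·ln[ε/(3.7D) + √(3.17ν²L/(gD³h_f))]
√(gD⁵h_f/L) = √(9.81·0.530⁵·23.3/1270) = 0.08676
ε/(3.7D) = 1.22×10^-4; √(3.17ν²L/(gD³h_f)) = 1.11×10^-5
Q = -0.965·0.08676·ln(1.335×10^-4) = 0.7469 m³/s
Check: V = 3.39 m/s, Re = 1.76×10^6, f = 0.01673, h_f = 23.4 m ≈ 23.3 m ✓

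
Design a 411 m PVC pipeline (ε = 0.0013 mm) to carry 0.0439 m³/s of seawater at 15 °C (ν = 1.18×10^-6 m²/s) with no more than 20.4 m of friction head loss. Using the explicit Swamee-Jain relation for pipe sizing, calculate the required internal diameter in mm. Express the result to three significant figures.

Swamee-Jain (Type III): D = 0.66·[ε^1.25·(LQ²/(gh_f))^4.75 + ν·Q^9.4·(L/(gh_f))^5.2]^0.04
LQ²/(gh_f) = 0.003958; L/(gh_f) = 2.054
Term 1 = ε^1.25·(…)^4.75 = 1.70×10^-19; Term 2 = ν·Q^9.4·(…)^5.2 = 8.64×10^-18
D = 0.66·(1.70×10^-19 + 8.64×10^-18)^0.04 = 0.1372 m = 137 mm
Check: V = 2.97 m/s, Re = 3.45×10^5, f = 0.01412, h_f = 19.0 m ≈ 20.4 m ✓

D ≈ 137 mm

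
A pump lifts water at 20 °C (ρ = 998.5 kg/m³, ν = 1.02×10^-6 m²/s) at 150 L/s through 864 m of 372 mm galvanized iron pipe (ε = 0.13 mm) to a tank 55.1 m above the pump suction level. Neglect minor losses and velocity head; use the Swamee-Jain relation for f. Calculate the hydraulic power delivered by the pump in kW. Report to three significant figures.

P_hyd ≈ 86.5 kW

V = 4Q/(πD²) = 1.380 m/s; Re = 5.03×10^5; ε/D = 3.49×10^-4; f = 0.01675
h_f = f(L/D)V²/2g = 3.776 m
Total head H = z + h_f = 55.1 + 3.776 = 58.88 m
P_hyd = ρgQH = 998.5·9.81·0.150·58.88 = 86.51 kW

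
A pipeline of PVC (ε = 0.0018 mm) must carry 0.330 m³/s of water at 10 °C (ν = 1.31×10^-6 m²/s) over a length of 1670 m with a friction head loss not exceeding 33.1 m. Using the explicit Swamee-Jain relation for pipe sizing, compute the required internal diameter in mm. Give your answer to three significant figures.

Swamee-Jain (Type III): D = 0.66·[ε^1.25·(LQ²/(gh_f))^4.75 + ν·Q^9.4·(L/(gh_f))^5.2]^0.04
LQ²/(gh_f) = 0.5601; L/(gh_f) = 5.143
Term 1 = ε^1.25·(…)^4.75 = 4.20×10^-9; Term 2 = ν·Q^9.4·(…)^5.2 = 1.95×10^-7
D = 0.66·(4.20×10^-9 + 1.95×10^-7)^0.04 = 0.3560 m = 356 mm
Check: V = 3.31 m/s, Re = 9.01×10^5, f = 0.01193, h_f = 31.3 m ≈ 33.1 m ✓

D ≈ 356 mm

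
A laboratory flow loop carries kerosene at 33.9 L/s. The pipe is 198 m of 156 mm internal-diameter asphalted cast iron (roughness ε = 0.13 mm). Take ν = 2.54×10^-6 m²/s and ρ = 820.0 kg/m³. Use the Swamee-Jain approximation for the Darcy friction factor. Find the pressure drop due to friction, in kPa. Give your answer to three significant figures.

V = 4Q/(πD²) = 4·0.0339/(π·0.156²) = 1.774 m/s
Re = VD/ν = 1.774·0.156/2.54×10^-6 = 1.09×10^5 → turbulent
ε/D = 0.13/156 = 8.33×10^-4
Swamee-Jain: f = 0.02156
h_f = f(L/D)V²/(2g) = 0.02156·(198/0.156)·1.774²/(2·9.81) = 4.387 m
Δp = ρg·h_f = 820.0·9.81·4.387 = 35.29 kPa

Δp ≈ 35.3 kPa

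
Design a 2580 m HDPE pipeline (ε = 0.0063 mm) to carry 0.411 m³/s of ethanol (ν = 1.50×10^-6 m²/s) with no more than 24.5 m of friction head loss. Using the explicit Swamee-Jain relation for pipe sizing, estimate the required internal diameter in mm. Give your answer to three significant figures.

D ≈ 454 mm

Swamee-Jain (Type III): D = 0.66·[ε^1.25·(LQ²/(gh_f))^4.75 + ν·Q^9.4·(L/(gh_f))^5.2]^0.04
LQ²/(gh_f) = 1.813; L/(gh_f) = 10.73
Term 1 = ε^1.25·(…)^4.75 = 5.33×10^-6; Term 2 = ν·Q^9.4·(…)^5.2 = 8.06×10^-5
D = 0.66·(5.33×10^-6 + 8.06×10^-5)^0.04 = 0.4538 m = 454 mm
Check: V = 2.54 m/s, Re = 7.69×10^5, f = 0.01243, h_f = 23.2 m ≈ 24.5 m ✓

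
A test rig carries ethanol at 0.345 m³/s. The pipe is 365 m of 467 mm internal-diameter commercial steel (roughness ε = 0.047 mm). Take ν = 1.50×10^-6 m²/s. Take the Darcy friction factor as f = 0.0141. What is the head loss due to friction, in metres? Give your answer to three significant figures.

V = 4Q/(πD²) = 4·0.345/(π·0.467²) = 2.014 m/s
h_f = f(L/D)V²/(2g) = 0.01410·(365/0.467)·2.014²/(2·9.81) = 2.279 m

h_f ≈ 2.28 m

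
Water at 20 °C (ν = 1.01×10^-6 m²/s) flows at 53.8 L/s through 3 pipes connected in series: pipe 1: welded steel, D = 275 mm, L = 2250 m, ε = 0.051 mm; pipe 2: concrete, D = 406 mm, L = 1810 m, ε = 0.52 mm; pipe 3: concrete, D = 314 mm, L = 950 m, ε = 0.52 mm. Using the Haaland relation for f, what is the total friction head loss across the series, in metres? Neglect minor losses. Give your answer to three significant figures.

Pipe 1: V = 0.9058 m/s, Re = 2.47×10^5, ε/D = 1.85×10^-4, f = 0.01632, h_1 = f(L/D)V²/2g = 5.585 m
Pipe 2: V = 0.4156 m/s, Re = 1.67×10^5, ε/D = 0.00128, f = 0.02216, h_2 = f(L/D)V²/2g = 0.8696 m
Pipe 3: V = 0.6948 m/s, Re = 2.16×10^5, ε/D = 0.00166, f = 0.02316, h_3 = f(L/D)V²/2g = 1.724 m
Series → Q common, losses add: H = Σh = 8.178 m

H ≈ 8.18 m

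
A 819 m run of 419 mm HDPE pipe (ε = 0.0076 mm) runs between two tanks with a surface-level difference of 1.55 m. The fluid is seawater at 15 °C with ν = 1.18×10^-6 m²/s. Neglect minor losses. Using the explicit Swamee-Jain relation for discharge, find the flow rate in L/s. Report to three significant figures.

Swamee-Jain (Type II): Q = -0.965·√(gD⁵h_f/L)·ln[ε/(3.7D) + √(3.17ν²L/(gD³h_f))]
√(gD⁵h_f/L) = √(9.81·0.419⁵·1.55/819) = 0.01548
ε/(3.7D) = 4.90×10^-6; √(3.17ν²L/(gD³h_f)) = 5.69×10^-5
Q = -0.965·0.01548·ln(6.175×10^-5) = 0.1448 m³/s
Check: V = 1.05 m/s, Re = 3.73×10^5, f = 0.01405, h_f = 1.54 m ≈ 1.55 m ✓

Q ≈ 145 L/s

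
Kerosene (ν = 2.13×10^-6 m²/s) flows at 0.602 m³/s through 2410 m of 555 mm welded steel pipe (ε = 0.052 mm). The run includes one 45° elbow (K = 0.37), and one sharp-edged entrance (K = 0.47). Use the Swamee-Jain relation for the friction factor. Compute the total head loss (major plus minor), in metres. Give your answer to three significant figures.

V = 4Q/(πD²) = 2.488 m/s; V²/2g = 0.3156 m
Re = 6.48×10^5, ε/D = 9.37×10^-5 → f = 0.01398 (Swamee-Jain)
Major: h_f = f(L/D)·V²/2g = 0.01398·4342·0.3156 = 19.16 m
Minor: ΣK = 0.840; h_m = ΣK·V²/2g = 0.2651 m
Total H_L = 19.16 + 0.2651 = 19.43 m

H_L ≈ 19.4 m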